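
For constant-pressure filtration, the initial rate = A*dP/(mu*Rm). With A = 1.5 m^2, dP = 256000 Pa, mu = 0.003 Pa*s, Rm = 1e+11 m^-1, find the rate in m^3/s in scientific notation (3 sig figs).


rate = A * dP / (mu * Rm)
rate = 1.5 * 256000 / (0.003 * 1e+11)
rate = 384000.0 / 3.000e+08
rate = 1.28e-03 m^3/s


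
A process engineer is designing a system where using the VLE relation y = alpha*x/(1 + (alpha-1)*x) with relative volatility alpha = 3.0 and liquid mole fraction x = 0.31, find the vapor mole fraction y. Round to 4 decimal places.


y = alpha*x / (1 + (alpha-1)*x)
y = 3.0*0.31 / (1 + (3.0-1)*0.31)
y = 0.93 / (1 + 0.62)
y = 0.93 / 1.62
y = 0.5741


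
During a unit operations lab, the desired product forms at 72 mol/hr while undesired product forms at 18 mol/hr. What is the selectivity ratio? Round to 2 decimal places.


S = desired product rate / undesired product rate
S = 72 / 18
S = 4.00


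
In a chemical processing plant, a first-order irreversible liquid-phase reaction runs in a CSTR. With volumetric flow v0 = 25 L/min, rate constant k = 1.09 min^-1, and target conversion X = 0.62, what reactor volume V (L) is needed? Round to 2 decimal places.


V = v0 * X / (k * (1 - X))
V = 25 * 0.62 / (1.09 * (1 - 0.62))
V = 15.5 / (1.09 * 0.38)
V = 15.5 / 0.4142
V = 37.42 L


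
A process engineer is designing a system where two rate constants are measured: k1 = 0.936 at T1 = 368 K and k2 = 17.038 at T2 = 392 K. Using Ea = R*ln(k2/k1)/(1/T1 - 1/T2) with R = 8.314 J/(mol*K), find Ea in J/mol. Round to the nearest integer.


Ea = R * ln(k2/k1) / (1/T1 - 1/T2)
ln(k2/k1) = ln(17.038/0.936) = 2.9015859
1/T1 - 1/T2 = 1/368 - 1/392 = 0.000166370896
Ea = 8.314 * 2.9015859 / 0.000166370896
Ea = 145000 J/mol


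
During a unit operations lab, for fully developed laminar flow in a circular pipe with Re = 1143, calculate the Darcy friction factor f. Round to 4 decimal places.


f = 64 / Re
f = 64 / 1143
f = 0.0560


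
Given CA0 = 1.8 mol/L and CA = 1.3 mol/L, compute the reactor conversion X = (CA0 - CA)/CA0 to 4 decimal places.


X = (CA0 - CA) / CA0
X = (1.8 - 1.3) / 1.8
X = 0.5 / 1.8
X = 0.2778


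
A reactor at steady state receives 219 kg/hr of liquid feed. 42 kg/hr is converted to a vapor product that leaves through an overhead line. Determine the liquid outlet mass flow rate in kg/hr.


Steady-state mass balance on the main outlet: F_out = F_in - F_removed
F_out = 219 - 42
F_out = 177 kg/hr


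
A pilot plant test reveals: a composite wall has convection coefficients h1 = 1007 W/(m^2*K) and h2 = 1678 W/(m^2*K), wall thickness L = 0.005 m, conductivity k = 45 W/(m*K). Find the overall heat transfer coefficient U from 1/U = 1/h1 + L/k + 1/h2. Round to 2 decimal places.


1/U = 1/h1 + L/k + 1/h2
1/U = 1/1007 + 0.005/45 + 1/1678
1/U = 0.0009930487 + 0.0001111111 + 0.0005959476
1/U = 0.0017001074
U = 588.20 W/(m^2*K)


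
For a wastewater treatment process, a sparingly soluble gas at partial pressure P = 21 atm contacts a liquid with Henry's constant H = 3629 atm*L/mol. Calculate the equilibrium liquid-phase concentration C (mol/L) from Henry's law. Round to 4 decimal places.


C = P / H
C = 21 / 3629
C = 0.0058 mol/L


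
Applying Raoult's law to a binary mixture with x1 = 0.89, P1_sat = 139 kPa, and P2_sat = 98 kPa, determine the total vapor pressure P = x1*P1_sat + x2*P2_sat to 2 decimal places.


P = x1*P1_sat + x2*P2_sat
x2 = 1 - x1 = 1 - 0.89 = 0.11
P = 0.89*139 + 0.11*98
P = 123.71 + 10.78
P = 134.49 kPa


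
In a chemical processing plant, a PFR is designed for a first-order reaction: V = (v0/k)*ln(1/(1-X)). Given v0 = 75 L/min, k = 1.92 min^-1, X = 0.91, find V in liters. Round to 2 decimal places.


V = (v0/k) * ln(1/(1-X))
V = (75/1.92) * ln(1/(1-0.91))
V = 39.0625 * ln(11.111111)
V = 39.0625 * 2.407946
V = 94.06 L


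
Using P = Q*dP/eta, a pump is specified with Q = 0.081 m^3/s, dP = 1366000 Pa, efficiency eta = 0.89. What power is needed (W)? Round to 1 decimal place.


P = Q * dP / eta
P = 0.081 * 1366000 / 0.89
P = 110646.0 / 0.89
P = 124321.3 W


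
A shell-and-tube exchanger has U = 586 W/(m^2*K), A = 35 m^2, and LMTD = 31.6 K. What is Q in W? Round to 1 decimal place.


Q = U * A * LMTD
Q = 586 * 35 * 31.6
Q = 648116.0 W


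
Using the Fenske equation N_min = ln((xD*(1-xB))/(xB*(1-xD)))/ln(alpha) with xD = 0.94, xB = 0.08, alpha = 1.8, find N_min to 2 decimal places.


N_min = ln((xD*(1-xB))/(xB*(1-xD))) / ln(alpha)
Numerator inside ln: 0.8648 / 0.0048 = 180.166667
ln(180.166667) = 5.193882
ln(alpha) = ln(1.8) = 0.587787
N_min = 5.193882 / 0.587787 = 8.84


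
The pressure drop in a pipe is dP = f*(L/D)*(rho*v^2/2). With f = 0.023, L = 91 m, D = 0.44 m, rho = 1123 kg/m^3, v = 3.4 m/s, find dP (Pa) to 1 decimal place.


dP = f * (L/D) * (rho*v^2/2)
dP = 0.023 * (91/0.44) * (1123*3.4^2/2)
L/D = 206.81818182
rho*v^2/2 = 1123*11.56/2 = 6490.94
dP = 0.023 * 206.81818182 * 6490.94
dP = 30876.2 Pa


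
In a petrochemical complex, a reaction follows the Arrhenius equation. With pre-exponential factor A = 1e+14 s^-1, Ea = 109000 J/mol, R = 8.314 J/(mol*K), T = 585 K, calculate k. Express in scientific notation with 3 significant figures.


k = A * exp(-Ea/(R*T))
k = 1e+14 * exp(-109000 / (8.314 * 585))
k = 1e+14 * exp(-22.410968)
k = 1.85e+04


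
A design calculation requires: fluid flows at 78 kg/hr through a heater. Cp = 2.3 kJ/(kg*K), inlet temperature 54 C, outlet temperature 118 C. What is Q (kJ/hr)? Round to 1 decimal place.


Q = m_dot * Cp * (T2 - T1)
Q = 78 * 2.3 * (118 - 54)
Q = 78 * 2.3 * 64
Q = 11481.6 kJ/hr


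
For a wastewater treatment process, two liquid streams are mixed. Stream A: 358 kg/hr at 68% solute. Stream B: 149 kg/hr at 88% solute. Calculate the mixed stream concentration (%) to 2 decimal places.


Mass balance on solute: F1*x1 + F2*x2 = F3*x3
F3 = F1 + F2 = 358 + 149 = 507 kg/hr
x3 = (F1*x1 + F2*x2)/F3
x3 = (358*0.68 + 149*0.88) / 507
x3 = 73.88%


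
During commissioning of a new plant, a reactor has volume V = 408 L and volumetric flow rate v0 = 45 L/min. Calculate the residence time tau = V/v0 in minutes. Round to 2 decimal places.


tau = V / v0
tau = 408 / 45
tau = 9.07 min


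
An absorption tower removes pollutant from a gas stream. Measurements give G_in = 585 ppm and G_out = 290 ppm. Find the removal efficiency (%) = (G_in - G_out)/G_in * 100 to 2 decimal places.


Efficiency = (G_in - G_out) / G_in * 100%
Efficiency = (585 - 290) / 585 * 100
Efficiency = 295 / 585 * 100
Efficiency = 50.43%


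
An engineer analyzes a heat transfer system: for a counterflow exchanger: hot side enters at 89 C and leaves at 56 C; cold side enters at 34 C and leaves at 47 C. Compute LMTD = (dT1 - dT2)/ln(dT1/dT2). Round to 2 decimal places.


dT1 = Th_in - Tc_out = 89 - 47 = 42
dT2 = Th_out - Tc_in = 56 - 34 = 22
LMTD = (dT1 - dT2) / ln(dT1/dT2)
LMTD = (42 - 22) / ln(42/22)
LMTD = 30.93 K


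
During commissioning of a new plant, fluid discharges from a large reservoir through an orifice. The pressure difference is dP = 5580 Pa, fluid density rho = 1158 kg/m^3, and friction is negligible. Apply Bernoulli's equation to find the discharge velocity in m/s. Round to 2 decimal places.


v = sqrt(2*dP/rho)
v = sqrt(2*5580/1158)
v = sqrt(9.637306)
v = 3.10 m/s


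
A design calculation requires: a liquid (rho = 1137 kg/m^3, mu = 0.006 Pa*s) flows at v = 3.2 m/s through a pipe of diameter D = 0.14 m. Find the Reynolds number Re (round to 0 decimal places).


Re = rho * v * D / mu
Re = 1137 * 3.2 * 0.14 / 0.006
Re = 509.376 / 0.006
Re = 84896


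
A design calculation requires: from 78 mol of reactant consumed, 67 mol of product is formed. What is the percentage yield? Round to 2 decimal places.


Yield = (moles product / moles consumed) * 100%
Yield = (67 / 78) * 100
Yield = 0.859 * 100
Yield = 85.90%


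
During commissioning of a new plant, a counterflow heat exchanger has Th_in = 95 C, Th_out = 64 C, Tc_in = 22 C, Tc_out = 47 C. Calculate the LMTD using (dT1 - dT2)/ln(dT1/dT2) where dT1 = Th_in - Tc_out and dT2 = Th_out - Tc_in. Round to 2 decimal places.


dT1 = Th_in - Tc_out = 95 - 47 = 48
dT2 = Th_out - Tc_in = 64 - 22 = 42
LMTD = (dT1 - dT2) / ln(dT1/dT2)
LMTD = (48 - 42) / ln(48/42)
LMTD = 44.93 K


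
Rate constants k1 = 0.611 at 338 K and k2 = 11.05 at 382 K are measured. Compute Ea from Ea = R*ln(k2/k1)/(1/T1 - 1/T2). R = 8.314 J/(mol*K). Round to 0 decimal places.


Ea = R * ln(k2/k1) / (1/T1 - 1/T2)
ln(k2/k1) = ln(11.05/0.611) = 2.8950887
1/T1 - 1/T2 = 1/338 - 1/382 = 0.000340778835
Ea = 8.314 * 2.8950887 / 0.000340778835
Ea = 70632 J/mol


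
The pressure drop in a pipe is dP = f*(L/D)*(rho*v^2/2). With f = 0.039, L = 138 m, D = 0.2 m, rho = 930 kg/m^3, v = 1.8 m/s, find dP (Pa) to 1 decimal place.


dP = f * (L/D) * (rho*v^2/2)
dP = 0.039 * (138/0.2) * (930*1.8^2/2)
L/D = 690.0
rho*v^2/2 = 930*3.24/2 = 1506.6
dP = 0.039 * 690.0 * 1506.6
dP = 40542.6 Pa


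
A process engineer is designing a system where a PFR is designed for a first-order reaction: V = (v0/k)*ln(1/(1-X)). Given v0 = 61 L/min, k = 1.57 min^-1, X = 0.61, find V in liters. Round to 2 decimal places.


V = (v0/k) * ln(1/(1-X))
V = (61/1.57) * ln(1/(1-0.61))
V = 38.853503 * ln(2.564103)
V = 38.853503 * 0.941609
V = 36.58 L


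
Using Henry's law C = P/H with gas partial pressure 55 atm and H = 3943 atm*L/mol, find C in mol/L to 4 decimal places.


C = P / H
C = 55 / 3943
C = 0.0139 mol/L


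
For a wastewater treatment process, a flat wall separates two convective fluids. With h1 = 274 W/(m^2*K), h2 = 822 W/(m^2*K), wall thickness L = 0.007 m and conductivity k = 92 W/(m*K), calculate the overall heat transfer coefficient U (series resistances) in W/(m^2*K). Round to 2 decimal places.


1/U = 1/h1 + L/k + 1/h2
1/U = 1/274 + 0.007/92 + 1/822
1/U = 0.003649635 + 7.6087e-05 + 0.001216545
1/U = 0.004942267
U = 202.34 W/(m^2*K)


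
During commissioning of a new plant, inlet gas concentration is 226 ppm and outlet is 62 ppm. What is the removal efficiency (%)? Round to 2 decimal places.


Efficiency = (G_in - G_out) / G_in * 100%
Efficiency = (226 - 62) / 226 * 100
Efficiency = 164 / 226 * 100
Efficiency = 72.57%


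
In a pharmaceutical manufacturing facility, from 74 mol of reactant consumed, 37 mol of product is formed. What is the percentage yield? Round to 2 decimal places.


Yield = (moles product / moles consumed) * 100%
Yield = (37 / 74) * 100
Yield = 0.5 * 100
Yield = 50.00%


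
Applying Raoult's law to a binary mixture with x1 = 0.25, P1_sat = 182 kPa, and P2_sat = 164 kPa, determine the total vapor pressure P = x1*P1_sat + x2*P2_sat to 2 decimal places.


P = x1*P1_sat + x2*P2_sat
x2 = 1 - x1 = 1 - 0.25 = 0.75
P = 0.25*182 + 0.75*164
P = 45.5 + 123.0
P = 168.50 kPa


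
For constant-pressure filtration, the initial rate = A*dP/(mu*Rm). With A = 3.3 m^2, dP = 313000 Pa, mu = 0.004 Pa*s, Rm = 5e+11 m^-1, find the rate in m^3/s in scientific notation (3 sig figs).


rate = A * dP / (mu * Rm)
rate = 3.3 * 313000 / (0.004 * 5e+11)
rate = 1032900.0 / 2.000e+09
rate = 5.16e-04 m^3/s


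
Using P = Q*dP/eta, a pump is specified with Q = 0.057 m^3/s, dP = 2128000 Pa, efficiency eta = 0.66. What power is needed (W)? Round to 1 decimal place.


P = Q * dP / eta
P = 0.057 * 2128000 / 0.66
P = 121296.0 / 0.66
P = 183781.8 W


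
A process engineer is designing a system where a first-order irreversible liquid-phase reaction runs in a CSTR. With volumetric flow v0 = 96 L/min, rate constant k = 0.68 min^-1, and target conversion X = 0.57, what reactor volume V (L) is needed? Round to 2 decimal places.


V = v0 * X / (k * (1 - X))
V = 96 * 0.57 / (0.68 * (1 - 0.57))
V = 54.72 / (0.68 * 0.43)
V = 54.72 / 0.2924
V = 187.14 L


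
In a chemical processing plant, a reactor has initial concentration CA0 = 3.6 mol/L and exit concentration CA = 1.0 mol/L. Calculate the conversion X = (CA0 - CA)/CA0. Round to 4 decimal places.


X = (CA0 - CA) / CA0
X = (3.6 - 1.0) / 3.6
X = 2.6 / 3.6
X = 0.7222


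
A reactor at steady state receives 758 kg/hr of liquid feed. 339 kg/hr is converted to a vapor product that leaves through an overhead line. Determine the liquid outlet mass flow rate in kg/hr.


Steady-state mass balance on the main outlet: F_out = F_in - F_removed
F_out = 758 - 339
F_out = 419 kg/hr


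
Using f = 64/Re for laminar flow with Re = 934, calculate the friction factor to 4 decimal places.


f = 64 / Re
f = 64 / 934
f = 0.0685


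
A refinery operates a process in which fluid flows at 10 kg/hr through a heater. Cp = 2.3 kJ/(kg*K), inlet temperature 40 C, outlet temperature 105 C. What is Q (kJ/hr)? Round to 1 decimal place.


Q = m_dot * Cp * (T2 - T1)
Q = 10 * 2.3 * (105 - 40)
Q = 10 * 2.3 * 65
Q = 1495.0 kJ/hr


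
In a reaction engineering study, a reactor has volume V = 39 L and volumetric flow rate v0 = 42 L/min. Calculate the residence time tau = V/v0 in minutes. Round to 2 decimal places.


tau = V / v0
tau = 39 / 42
tau = 0.93 min


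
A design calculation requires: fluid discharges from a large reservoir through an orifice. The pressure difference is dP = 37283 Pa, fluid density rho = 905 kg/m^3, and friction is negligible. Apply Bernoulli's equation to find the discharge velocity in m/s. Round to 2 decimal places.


v = sqrt(2*dP/rho)
v = sqrt(2*37283/905)
v = sqrt(82.39337)
v = 9.08 m/s


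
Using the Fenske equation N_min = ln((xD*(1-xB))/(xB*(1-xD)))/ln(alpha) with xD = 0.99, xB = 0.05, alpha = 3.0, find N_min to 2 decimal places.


N_min = ln((xD*(1-xB))/(xB*(1-xD))) / ln(alpha)
Numerator inside ln: 0.9405 / 0.0005 = 1881.0
ln(1881.0) = 7.539559
ln(alpha) = ln(3.0) = 1.098612
N_min = 7.539559 / 1.098612 = 6.86


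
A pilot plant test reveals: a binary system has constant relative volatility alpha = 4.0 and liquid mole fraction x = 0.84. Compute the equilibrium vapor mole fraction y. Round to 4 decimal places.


y = alpha*x / (1 + (alpha-1)*x)
y = 4.0*0.84 / (1 + (4.0-1)*0.84)
y = 3.36 / (1 + 2.52)
y = 3.36 / 3.52
y = 0.9545


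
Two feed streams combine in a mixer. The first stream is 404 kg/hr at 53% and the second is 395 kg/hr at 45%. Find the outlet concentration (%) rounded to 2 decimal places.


Mass balance on solute: F1*x1 + F2*x2 = F3*x3
F3 = F1 + F2 = 404 + 395 = 799 kg/hr
x3 = (F1*x1 + F2*x2)/F3
x3 = (404*0.53 + 395*0.45) / 799
x3 = 49.05%


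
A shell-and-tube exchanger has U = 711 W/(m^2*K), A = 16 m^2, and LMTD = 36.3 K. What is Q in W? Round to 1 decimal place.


Q = U * A * LMTD
Q = 711 * 16 * 36.3
Q = 412948.8 W


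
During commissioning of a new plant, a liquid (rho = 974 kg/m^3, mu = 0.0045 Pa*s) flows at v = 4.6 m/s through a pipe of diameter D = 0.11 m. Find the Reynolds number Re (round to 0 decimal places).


Re = rho * v * D / mu
Re = 974 * 4.6 * 0.11 / 0.0045
Re = 492.844 / 0.0045
Re = 109521


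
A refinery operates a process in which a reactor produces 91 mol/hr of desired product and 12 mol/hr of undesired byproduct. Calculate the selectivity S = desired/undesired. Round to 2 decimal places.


S = desired product rate / undesired product rate
S = 91 / 12
S = 7.58


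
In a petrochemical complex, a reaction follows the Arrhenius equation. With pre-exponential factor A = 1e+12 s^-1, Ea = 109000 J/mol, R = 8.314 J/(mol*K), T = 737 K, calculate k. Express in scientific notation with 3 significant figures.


k = A * exp(-Ea/(R*T))
k = 1e+12 * exp(-109000 / (8.314 * 737))
k = 1e+12 * exp(-17.788896)
k = 1.88e+04


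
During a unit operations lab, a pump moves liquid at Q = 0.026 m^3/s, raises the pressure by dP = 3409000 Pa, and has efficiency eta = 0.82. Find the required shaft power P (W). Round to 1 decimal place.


P = Q * dP / eta
P = 0.026 * 3409000 / 0.82
P = 88634.0 / 0.82
P = 108090.2 W


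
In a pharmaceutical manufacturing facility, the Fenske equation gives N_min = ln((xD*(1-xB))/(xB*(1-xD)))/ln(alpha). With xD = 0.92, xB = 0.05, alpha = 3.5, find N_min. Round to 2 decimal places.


N_min = ln((xD*(1-xB))/(xB*(1-xD))) / ln(alpha)
Numerator inside ln: 0.874 / 0.004 = 218.5
ln(218.5) = 5.386786
ln(alpha) = ln(3.5) = 1.252763
N_min = 5.386786 / 1.252763 = 4.30


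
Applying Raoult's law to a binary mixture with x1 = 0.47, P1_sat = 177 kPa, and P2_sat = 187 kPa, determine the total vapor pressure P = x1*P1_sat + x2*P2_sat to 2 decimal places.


P = x1*P1_sat + x2*P2_sat
x2 = 1 - x1 = 1 - 0.47 = 0.53
P = 0.47*177 + 0.53*187
P = 83.19 + 99.11
P = 182.30 kPa


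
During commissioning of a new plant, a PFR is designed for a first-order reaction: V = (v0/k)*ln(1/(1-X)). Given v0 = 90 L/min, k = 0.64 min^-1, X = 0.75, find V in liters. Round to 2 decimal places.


V = (v0/k) * ln(1/(1-X))
V = (90/0.64) * ln(1/(1-0.75))
V = 140.625 * ln(4.0)
V = 140.625 * 1.386294
V = 194.95 L


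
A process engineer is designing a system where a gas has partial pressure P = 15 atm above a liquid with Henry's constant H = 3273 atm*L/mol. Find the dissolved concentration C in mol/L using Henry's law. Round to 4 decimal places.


C = P / H
C = 15 / 3273
C = 0.0046 mol/L


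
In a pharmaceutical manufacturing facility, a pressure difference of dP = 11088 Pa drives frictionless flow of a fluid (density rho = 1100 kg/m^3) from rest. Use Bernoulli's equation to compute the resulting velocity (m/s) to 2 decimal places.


v = sqrt(2*dP/rho)
v = sqrt(2*11088/1100)
v = sqrt(20.16)
v = 4.49 m/s


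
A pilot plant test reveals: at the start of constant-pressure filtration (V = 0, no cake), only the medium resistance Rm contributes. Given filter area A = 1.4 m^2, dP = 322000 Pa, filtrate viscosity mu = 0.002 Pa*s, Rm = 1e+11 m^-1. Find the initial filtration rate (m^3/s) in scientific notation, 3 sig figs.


rate = A * dP / (mu * Rm)
rate = 1.4 * 322000 / (0.002 * 1e+11)
rate = 450800.0 / 2.000e+08
rate = 2.25e-03 m^3/s


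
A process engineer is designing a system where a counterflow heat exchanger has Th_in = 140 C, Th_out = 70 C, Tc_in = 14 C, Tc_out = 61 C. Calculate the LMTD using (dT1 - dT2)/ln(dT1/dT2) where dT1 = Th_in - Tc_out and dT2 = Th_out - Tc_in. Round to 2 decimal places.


dT1 = Th_in - Tc_out = 140 - 61 = 79
dT2 = Th_out - Tc_in = 70 - 14 = 56
LMTD = (dT1 - dT2) / ln(dT1/dT2)
LMTD = (79 - 56) / ln(79/56)
LMTD = 66.84 K


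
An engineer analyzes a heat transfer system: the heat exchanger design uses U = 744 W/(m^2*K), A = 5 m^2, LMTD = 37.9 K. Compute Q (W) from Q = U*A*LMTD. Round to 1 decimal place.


Q = U * A * LMTD
Q = 744 * 5 * 37.9
Q = 140988.0 W


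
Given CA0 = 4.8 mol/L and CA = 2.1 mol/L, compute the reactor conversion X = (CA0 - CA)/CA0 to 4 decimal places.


X = (CA0 - CA) / CA0
X = (4.8 - 2.1) / 4.8
X = 2.7 / 4.8
X = 0.5625


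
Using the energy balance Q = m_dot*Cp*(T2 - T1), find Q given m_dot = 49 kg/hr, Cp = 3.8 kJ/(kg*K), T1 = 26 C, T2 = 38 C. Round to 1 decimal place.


Q = m_dot * Cp * (T2 - T1)
Q = 49 * 3.8 * (38 - 26)
Q = 49 * 3.8 * 12
Q = 2234.4 kJ/hr


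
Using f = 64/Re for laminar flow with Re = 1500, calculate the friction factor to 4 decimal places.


f = 64 / Re
f = 64 / 1500
f = 0.0427


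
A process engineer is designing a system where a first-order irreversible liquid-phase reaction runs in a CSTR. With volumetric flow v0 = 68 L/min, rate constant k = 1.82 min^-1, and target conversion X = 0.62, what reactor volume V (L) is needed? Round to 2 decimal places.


V = v0 * X / (k * (1 - X))
V = 68 * 0.62 / (1.82 * (1 - 0.62))
V = 42.16 / (1.82 * 0.38)
V = 42.16 / 0.6916
V = 60.96 L


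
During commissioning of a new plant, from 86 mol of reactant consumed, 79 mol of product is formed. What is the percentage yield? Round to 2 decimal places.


Yield = (moles product / moles consumed) * 100%
Yield = (79 / 86) * 100
Yield = 0.9186 * 100
Yield = 91.86%


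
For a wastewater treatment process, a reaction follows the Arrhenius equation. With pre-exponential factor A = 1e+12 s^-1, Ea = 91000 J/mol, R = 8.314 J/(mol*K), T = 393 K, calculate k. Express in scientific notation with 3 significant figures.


k = A * exp(-Ea/(R*T))
k = 1e+12 * exp(-91000 / (8.314 * 393))
k = 1e+12 * exp(-27.850874)
k = 8.03e-01


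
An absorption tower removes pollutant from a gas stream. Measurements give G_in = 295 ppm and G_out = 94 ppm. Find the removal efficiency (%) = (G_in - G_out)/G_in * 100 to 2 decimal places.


Efficiency = (G_in - G_out) / G_in * 100%
Efficiency = (295 - 94) / 295 * 100
Efficiency = 201 / 295 * 100
Efficiency = 68.14%


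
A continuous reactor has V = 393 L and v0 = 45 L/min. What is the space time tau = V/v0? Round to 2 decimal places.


tau = V / v0
tau = 393 / 45
tau = 8.73 min


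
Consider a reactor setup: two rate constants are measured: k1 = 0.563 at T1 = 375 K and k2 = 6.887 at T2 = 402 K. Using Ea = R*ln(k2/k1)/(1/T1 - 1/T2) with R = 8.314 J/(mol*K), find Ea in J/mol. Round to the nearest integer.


Ea = R * ln(k2/k1) / (1/T1 - 1/T2)
ln(k2/k1) = ln(6.887/0.563) = 2.5041112
1/T1 - 1/T2 = 1/375 - 1/402 = 0.000179104478
Ea = 8.314 * 2.5041112 / 0.000179104478
Ea = 116240 J/mol


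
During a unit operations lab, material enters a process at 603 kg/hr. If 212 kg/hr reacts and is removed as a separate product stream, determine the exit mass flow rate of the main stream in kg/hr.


Steady-state mass balance on the main outlet: F_out = F_in - F_removed
F_out = 603 - 212
F_out = 391 kg/hr


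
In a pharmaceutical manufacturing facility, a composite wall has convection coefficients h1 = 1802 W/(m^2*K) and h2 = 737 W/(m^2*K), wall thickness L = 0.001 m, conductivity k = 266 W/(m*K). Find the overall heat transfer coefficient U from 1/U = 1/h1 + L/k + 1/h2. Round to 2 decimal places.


1/U = 1/h1 + L/k + 1/h2
1/U = 1/1802 + 0.001/266 + 1/737
1/U = 0.000554939 + 3.7594e-06 + 0.0013568521
1/U = 0.0019155505
U = 522.04 W/(m^2*K)


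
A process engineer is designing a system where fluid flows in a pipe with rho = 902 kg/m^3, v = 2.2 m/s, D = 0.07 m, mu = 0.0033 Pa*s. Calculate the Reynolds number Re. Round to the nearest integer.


Re = rho * v * D / mu
Re = 902 * 2.2 * 0.07 / 0.0033
Re = 138.908 / 0.0033
Re = 42093


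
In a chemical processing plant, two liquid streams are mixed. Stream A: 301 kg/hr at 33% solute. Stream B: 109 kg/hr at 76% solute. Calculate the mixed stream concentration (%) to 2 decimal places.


Mass balance on solute: F1*x1 + F2*x2 = F3*x3
F3 = F1 + F2 = 301 + 109 = 410 kg/hr
x3 = (F1*x1 + F2*x2)/F3
x3 = (301*0.33 + 109*0.76) / 410
x3 = 44.43%


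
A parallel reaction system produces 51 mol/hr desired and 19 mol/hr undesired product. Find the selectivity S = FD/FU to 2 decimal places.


S = desired product rate / undesired product rate
S = 51 / 19
S = 2.68


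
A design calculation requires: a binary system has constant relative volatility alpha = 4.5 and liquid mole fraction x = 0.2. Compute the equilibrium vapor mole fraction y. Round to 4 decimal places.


y = alpha*x / (1 + (alpha-1)*x)
y = 4.5*0.2 / (1 + (4.5-1)*0.2)
y = 0.9 / (1 + 0.7)
y = 0.9 / 1.7
y = 0.5294


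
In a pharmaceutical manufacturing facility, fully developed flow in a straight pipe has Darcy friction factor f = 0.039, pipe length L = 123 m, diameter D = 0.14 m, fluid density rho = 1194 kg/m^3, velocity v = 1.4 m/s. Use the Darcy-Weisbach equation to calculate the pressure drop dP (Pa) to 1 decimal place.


dP = f * (L/D) * (rho*v^2/2)
dP = 0.039 * (123/0.14) * (1194*1.4^2/2)
L/D = 878.57142857
rho*v^2/2 = 1194*1.96/2 = 1170.12
dP = 0.039 * 878.57142857 * 1170.12
dP = 40093.3 Pa


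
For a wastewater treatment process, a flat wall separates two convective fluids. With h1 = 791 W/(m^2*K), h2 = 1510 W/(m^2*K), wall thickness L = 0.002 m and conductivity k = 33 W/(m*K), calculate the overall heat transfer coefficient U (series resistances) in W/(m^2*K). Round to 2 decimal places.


1/U = 1/h1 + L/k + 1/h2
1/U = 1/791 + 0.002/33 + 1/1510
1/U = 0.0012642225 + 6.06061e-05 + 0.0006622517
1/U = 0.0019870803
U = 503.25 W/(m^2*K)


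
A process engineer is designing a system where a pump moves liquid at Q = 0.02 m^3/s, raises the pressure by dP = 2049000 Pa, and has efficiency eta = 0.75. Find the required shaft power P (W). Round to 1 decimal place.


P = Q * dP / eta
P = 0.02 * 2049000 / 0.75
P = 40980.0 / 0.75
P = 54640.0 W


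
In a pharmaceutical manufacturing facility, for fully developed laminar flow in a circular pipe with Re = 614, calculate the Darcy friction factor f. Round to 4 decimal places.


f = 64 / Re
f = 64 / 614
f = 0.1042


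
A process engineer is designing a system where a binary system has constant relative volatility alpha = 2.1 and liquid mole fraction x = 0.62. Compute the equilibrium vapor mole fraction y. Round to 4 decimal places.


y = alpha*x / (1 + (alpha-1)*x)
y = 2.1*0.62 / (1 + (2.1-1)*0.62)
y = 1.302 / (1 + 0.682)
y = 1.302 / 1.682
y = 0.7741


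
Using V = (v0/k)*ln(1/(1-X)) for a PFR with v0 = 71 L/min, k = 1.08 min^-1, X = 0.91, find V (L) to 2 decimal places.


V = (v0/k) * ln(1/(1-X))
V = (71/1.08) * ln(1/(1-0.91))
V = 65.740741 * ln(11.111111)
V = 65.740741 * 2.407946
V = 158.30 L


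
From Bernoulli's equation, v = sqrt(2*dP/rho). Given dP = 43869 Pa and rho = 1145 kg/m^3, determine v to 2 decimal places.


v = sqrt(2*dP/rho)
v = sqrt(2*43869/1145)
v = sqrt(76.627074)
v = 8.75 m/s


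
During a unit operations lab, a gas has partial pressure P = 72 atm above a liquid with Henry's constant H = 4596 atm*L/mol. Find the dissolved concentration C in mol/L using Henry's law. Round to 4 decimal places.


C = P / H
C = 72 / 4596
C = 0.0157 mol/L


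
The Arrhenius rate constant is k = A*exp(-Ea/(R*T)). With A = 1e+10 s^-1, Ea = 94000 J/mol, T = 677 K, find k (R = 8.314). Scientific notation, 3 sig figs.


k = A * exp(-Ea/(R*T))
k = 1e+10 * exp(-94000 / (8.314 * 677))
k = 1e+10 * exp(-16.700488)
k = 5.59e+02


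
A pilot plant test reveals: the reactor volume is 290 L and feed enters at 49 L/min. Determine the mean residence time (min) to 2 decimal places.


tau = V / v0
tau = 290 / 49
tau = 5.92 min


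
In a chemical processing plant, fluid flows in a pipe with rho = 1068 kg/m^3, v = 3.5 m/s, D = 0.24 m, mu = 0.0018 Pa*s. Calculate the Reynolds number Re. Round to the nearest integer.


Re = rho * v * D / mu
Re = 1068 * 3.5 * 0.24 / 0.0018
Re = 897.12 / 0.0018
Re = 498400


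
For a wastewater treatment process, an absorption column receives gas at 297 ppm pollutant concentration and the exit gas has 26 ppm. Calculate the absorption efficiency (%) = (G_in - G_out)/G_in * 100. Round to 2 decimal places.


Efficiency = (G_in - G_out) / G_in * 100%
Efficiency = (297 - 26) / 297 * 100
Efficiency = 271 / 297 * 100
Efficiency = 91.25%


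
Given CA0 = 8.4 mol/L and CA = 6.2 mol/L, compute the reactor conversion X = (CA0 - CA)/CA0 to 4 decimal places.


X = (CA0 - CA) / CA0
X = (8.4 - 6.2) / 8.4
X = 2.2 / 8.4
X = 0.2619


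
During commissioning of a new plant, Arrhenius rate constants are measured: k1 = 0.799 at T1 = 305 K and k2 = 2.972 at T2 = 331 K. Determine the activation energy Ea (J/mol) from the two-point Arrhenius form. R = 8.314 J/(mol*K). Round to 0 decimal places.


Ea = R * ln(k2/k1) / (1/T1 - 1/T2)
ln(k2/k1) = ln(2.972/0.799) = 1.3136295
1/T1 - 1/T2 = 1/305 - 1/331 = 0.000257540488
Ea = 8.314 * 1.3136295 / 0.000257540488
Ea = 42407 J/mol


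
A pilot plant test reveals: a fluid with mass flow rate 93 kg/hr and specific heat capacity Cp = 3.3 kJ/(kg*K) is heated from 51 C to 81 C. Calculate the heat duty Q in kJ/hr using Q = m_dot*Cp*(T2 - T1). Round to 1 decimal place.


Q = m_dot * Cp * (T2 - T1)
Q = 93 * 3.3 * (81 - 51)
Q = 93 * 3.3 * 30
Q = 9207.0 kJ/hr


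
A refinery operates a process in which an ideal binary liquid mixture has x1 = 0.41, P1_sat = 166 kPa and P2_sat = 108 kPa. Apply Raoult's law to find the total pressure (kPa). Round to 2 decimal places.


P = x1*P1_sat + x2*P2_sat
x2 = 1 - x1 = 1 - 0.41 = 0.59
P = 0.41*166 + 0.59*108
P = 68.06 + 63.72
P = 131.78 kPa


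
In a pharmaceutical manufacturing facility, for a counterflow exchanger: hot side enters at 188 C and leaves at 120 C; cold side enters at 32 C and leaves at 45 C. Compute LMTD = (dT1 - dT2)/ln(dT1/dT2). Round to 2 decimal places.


dT1 = Th_in - Tc_out = 188 - 45 = 143
dT2 = Th_out - Tc_in = 120 - 32 = 88
LMTD = (dT1 - dT2) / ln(dT1/dT2)
LMTD = (143 - 88) / ln(143/88)
LMTD = 113.28 K


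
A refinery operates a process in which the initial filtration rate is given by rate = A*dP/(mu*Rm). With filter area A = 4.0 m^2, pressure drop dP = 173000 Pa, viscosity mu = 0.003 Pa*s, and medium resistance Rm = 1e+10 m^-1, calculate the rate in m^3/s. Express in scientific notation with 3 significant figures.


rate = A * dP / (mu * Rm)
rate = 4.0 * 173000 / (0.003 * 1e+10)
rate = 692000.0 / 3.000e+07
rate = 2.31e-02 m^3/s


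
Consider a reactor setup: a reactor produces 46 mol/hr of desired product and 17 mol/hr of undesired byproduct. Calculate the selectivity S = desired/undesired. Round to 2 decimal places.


S = desired product rate / undesired product rate
S = 46 / 17
S = 2.71


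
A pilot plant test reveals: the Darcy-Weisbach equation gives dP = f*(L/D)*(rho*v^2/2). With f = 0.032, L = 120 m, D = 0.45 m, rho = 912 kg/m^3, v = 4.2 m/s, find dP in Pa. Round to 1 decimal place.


dP = f * (L/D) * (rho*v^2/2)
dP = 0.032 * (120/0.45) * (912*4.2^2/2)
L/D = 266.66666667
rho*v^2/2 = 912*17.64/2 = 8043.84
dP = 0.032 * 266.66666667 * 8043.84
dP = 68640.8 Pa


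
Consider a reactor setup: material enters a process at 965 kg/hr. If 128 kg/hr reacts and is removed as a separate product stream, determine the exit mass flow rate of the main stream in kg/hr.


Steady-state mass balance on the main outlet: F_out = F_in - F_removed
F_out = 965 - 128
F_out = 837 kg/hr


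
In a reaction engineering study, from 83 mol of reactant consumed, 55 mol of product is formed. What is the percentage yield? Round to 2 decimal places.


Yield = (moles product / moles consumed) * 100%
Yield = (55 / 83) * 100
Yield = 0.6627 * 100
Yield = 66.27%


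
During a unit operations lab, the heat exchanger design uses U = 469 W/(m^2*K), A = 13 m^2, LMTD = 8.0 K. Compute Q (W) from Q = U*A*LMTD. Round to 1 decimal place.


Q = U * A * LMTD
Q = 469 * 13 * 8.0
Q = 48776.0 W


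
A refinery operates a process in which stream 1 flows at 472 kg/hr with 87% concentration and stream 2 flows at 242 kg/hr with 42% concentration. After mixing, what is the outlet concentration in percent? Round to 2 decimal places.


Mass balance on solute: F1*x1 + F2*x2 = F3*x3
F3 = F1 + F2 = 472 + 242 = 714 kg/hr
x3 = (F1*x1 + F2*x2)/F3
x3 = (472*0.87 + 242*0.42) / 714
x3 = 71.75%


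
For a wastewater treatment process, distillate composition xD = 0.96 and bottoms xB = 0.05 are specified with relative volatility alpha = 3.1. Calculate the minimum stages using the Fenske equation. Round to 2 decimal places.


N_min = ln((xD*(1-xB))/(xB*(1-xD))) / ln(alpha)
Numerator inside ln: 0.912 / 0.002 = 456.0
ln(456.0) = 6.122493
ln(alpha) = ln(3.1) = 1.131402
N_min = 6.122493 / 1.131402 = 5.41


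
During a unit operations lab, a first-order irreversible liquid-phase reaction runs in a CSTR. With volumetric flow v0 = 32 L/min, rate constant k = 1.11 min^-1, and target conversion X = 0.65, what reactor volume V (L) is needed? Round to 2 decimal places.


V = v0 * X / (k * (1 - X))
V = 32 * 0.65 / (1.11 * (1 - 0.65))
V = 20.8 / (1.11 * 0.35)
V = 20.8 / 0.3885
V = 53.54 L


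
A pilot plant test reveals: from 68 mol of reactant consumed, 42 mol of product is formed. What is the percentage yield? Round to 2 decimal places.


Yield = (moles product / moles consumed) * 100%
Yield = (42 / 68) * 100
Yield = 0.6176 * 100
Yield = 61.76%


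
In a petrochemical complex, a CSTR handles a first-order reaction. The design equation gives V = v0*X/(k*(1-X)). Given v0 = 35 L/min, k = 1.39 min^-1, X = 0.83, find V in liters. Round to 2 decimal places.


V = v0 * X / (k * (1 - X))
V = 35 * 0.83 / (1.39 * (1 - 0.83))
V = 29.05 / (1.39 * 0.17)
V = 29.05 / 0.2363
V = 122.94 L


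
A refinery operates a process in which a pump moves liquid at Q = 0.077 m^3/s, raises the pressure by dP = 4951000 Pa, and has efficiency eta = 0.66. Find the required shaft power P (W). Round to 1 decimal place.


P = Q * dP / eta
P = 0.077 * 4951000 / 0.66
P = 381227.0 / 0.66
P = 577616.7 W


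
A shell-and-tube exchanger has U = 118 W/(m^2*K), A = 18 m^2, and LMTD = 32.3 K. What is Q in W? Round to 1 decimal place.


Q = U * A * LMTD
Q = 118 * 18 * 32.3
Q = 68605.2 W


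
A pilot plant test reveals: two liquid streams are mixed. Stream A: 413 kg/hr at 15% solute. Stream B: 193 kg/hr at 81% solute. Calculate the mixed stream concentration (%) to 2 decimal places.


Mass balance on solute: F1*x1 + F2*x2 = F3*x3
F3 = F1 + F2 = 413 + 193 = 606 kg/hr
x3 = (F1*x1 + F2*x2)/F3
x3 = (413*0.15 + 193*0.81) / 606
x3 = 36.02%


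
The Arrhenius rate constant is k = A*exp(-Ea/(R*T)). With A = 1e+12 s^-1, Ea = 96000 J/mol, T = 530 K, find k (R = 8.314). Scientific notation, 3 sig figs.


k = A * exp(-Ea/(R*T))
k = 1e+12 * exp(-96000 / (8.314 * 530))
k = 1e+12 * exp(-21.786393)
k = 3.45e+02


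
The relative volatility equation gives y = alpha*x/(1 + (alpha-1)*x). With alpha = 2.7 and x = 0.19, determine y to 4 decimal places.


y = alpha*x / (1 + (alpha-1)*x)
y = 2.7*0.19 / (1 + (2.7-1)*0.19)
y = 0.513 / (1 + 0.323)
y = 0.513 / 1.323
y = 0.3878


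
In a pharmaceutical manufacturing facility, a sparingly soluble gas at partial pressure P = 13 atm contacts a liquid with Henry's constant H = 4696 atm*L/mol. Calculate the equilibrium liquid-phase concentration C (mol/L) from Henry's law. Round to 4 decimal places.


C = P / H
C = 13 / 4696
C = 0.0028 mol/L


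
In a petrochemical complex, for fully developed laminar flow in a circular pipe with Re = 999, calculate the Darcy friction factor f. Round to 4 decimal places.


f = 64 / Re
f = 64 / 999
f = 0.0641


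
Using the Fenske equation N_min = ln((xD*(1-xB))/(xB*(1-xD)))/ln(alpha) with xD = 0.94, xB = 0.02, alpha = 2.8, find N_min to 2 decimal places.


N_min = ln((xD*(1-xB))/(xB*(1-xD))) / ln(alpha)
Numerator inside ln: 0.9212 / 0.0012 = 767.666667
ln(767.666667) = 6.643356
ln(alpha) = ln(2.8) = 1.029619
N_min = 6.643356 / 1.029619 = 6.45


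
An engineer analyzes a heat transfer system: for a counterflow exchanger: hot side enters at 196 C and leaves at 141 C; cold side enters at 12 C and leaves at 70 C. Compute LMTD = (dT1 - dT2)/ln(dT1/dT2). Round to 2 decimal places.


dT1 = Th_in - Tc_out = 196 - 70 = 126
dT2 = Th_out - Tc_in = 141 - 12 = 129
LMTD = (dT1 - dT2) / ln(dT1/dT2)
LMTD = (126 - 129) / ln(126/129)
LMTD = 127.49 K


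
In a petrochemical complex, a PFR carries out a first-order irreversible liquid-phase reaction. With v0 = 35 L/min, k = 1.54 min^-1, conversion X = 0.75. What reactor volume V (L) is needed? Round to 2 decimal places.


V = (v0/k) * ln(1/(1-X))
V = (35/1.54) * ln(1/(1-0.75))
V = 22.727273 * ln(4.0)
V = 22.727273 * 1.386294
V = 31.51 L


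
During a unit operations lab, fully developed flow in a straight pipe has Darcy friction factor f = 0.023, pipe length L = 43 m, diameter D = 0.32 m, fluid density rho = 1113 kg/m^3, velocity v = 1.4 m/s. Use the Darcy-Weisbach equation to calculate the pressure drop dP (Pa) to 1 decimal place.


dP = f * (L/D) * (rho*v^2/2)
dP = 0.023 * (43/0.32) * (1113*1.4^2/2)
L/D = 134.375
rho*v^2/2 = 1113*1.96/2 = 1090.74
dP = 0.023 * 134.375 * 1090.74
dP = 3371.1 Pa


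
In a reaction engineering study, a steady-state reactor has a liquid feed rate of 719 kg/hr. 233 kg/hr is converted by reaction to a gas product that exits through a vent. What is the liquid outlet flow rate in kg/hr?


Steady-state mass balance on the main outlet: F_out = F_in - F_removed
F_out = 719 - 233
F_out = 486 kg/hr


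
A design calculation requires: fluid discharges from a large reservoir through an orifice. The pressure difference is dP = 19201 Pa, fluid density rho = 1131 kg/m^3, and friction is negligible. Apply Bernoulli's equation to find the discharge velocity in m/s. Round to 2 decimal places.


v = sqrt(2*dP/rho)
v = sqrt(2*19201/1131)
v = sqrt(33.954023)
v = 5.83 m/s


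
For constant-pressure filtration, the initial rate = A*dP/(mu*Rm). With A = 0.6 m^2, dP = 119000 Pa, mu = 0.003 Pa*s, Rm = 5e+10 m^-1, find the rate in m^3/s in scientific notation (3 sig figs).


rate = A * dP / (mu * Rm)
rate = 0.6 * 119000 / (0.003 * 5e+10)
rate = 71400.0 / 1.500e+08
rate = 4.76e-04 m^3/s


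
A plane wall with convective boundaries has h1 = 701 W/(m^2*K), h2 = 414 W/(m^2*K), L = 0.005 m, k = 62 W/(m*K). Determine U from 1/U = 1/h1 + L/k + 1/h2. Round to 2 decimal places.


1/U = 1/h1 + L/k + 1/h2
1/U = 1/701 + 0.005/62 + 1/414
1/U = 0.0014265335 + 8.06452e-05 + 0.0024154589
1/U = 0.0039226376
U = 254.93 W/(m^2*K)


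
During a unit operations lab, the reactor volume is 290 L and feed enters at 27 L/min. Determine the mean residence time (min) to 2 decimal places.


tau = V / v0
tau = 290 / 27
tau = 10.74 min


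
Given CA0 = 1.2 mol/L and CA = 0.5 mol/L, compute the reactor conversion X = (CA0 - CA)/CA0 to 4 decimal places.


X = (CA0 - CA) / CA0
X = (1.2 - 0.5) / 1.2
X = 0.7 / 1.2
X = 0.5833


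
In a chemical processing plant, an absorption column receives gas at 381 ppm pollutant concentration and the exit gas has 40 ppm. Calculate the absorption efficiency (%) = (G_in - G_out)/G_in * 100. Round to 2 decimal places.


Efficiency = (G_in - G_out) / G_in * 100%
Efficiency = (381 - 40) / 381 * 100
Efficiency = 341 / 381 * 100
Efficiency = 89.50%


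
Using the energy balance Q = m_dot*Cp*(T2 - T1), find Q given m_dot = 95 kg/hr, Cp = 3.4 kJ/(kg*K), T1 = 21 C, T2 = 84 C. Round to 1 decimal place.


Q = m_dot * Cp * (T2 - T1)
Q = 95 * 3.4 * (84 - 21)
Q = 95 * 3.4 * 63
Q = 20349.0 kJ/hr


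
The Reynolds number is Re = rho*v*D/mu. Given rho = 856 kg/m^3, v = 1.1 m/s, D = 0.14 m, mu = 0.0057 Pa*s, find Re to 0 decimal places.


Re = rho * v * D / mu
Re = 856 * 1.1 * 0.14 / 0.0057
Re = 131.824 / 0.0057
Re = 23127


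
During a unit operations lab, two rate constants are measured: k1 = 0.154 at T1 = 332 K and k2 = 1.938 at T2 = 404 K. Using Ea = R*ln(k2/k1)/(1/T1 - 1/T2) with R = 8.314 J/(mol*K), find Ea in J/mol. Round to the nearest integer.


Ea = R * ln(k2/k1) / (1/T1 - 1/T2)
ln(k2/k1) = ln(1.938/0.154) = 2.5324592
1/T1 - 1/T2 = 1/332 - 1/404 = 0.000536800668
Ea = 8.314 * 2.5324592 / 0.000536800668
Ea = 39223 J/mol


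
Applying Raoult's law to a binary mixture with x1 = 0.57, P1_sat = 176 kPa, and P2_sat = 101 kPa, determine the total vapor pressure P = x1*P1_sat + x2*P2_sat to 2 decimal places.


P = x1*P1_sat + x2*P2_sat
x2 = 1 - x1 = 1 - 0.57 = 0.43
P = 0.57*176 + 0.43*101
P = 100.32 + 43.43
P = 143.75 kPa


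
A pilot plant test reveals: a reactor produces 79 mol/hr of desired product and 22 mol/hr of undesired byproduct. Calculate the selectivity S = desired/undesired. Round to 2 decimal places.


S = desired product rate / undesired product rate
S = 79 / 22
S = 3.59


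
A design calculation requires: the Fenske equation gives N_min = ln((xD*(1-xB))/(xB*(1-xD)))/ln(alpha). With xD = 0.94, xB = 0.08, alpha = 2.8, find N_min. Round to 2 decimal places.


N_min = ln((xD*(1-xB))/(xB*(1-xD))) / ln(alpha)
Numerator inside ln: 0.8648 / 0.0048 = 180.166667
ln(180.166667) = 5.193882
ln(alpha) = ln(2.8) = 1.029619
N_min = 5.193882 / 1.029619 = 5.04


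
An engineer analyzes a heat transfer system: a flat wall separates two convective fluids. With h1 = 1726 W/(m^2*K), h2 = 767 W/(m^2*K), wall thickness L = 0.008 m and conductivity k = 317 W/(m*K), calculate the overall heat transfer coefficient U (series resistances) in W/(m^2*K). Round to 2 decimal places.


1/U = 1/h1 + L/k + 1/h2
1/U = 1/1726 + 0.008/317 + 1/767
1/U = 0.0005793743 + 2.52366e-05 + 0.001303781
1/U = 0.0019083919
U = 524.00 W/(m^2*K)
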